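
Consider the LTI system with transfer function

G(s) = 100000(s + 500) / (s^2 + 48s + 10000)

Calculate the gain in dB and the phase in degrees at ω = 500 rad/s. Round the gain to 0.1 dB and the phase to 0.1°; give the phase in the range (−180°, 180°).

At s = jω = j500:
zero (s+500): 500 + j500 → |·| = √(500²+500²) = √500000 ≈ 707.11, ∠ = arctan(500/500) ≈ 45.00°
quadratic: (j500)² + 48·j500 + 10000 = -240000 + j24000 → |·| ≈ 2.412e+05, ∠ ≈ 174.29°
|G| = 100000 · 707.11 / 2.412e+05 ≈ 293.16
Gain = 20 log₁₀(293.16) ≈ 49.34 dB
∠G = 45.00° − 174.29° = -129.29°

49.3 dB, -129.3°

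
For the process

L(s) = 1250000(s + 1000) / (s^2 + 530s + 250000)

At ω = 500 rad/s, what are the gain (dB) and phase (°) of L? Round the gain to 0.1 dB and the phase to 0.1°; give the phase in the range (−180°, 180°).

74.4 dB, -63.4°

At s = jω = j500:
zero (s+1000): 1000 + j500 → |·| = √(1000²+500²) = √1250000 ≈ 1118, ∠ = arctan(500/1000) ≈ 26.57°
quadratic: (j500)² + 530·j500 + 250000 = 0 + j265000 → |·| ≈ 2.65e+05, ∠ ≈ 90.00°
|L| = 1250000 · 1118 / 2.65e+05 ≈ 5273.6
Gain = 20 log₁₀(5273.6) ≈ 74.44 dB
∠L = 26.57° − 90.00° = -63.43°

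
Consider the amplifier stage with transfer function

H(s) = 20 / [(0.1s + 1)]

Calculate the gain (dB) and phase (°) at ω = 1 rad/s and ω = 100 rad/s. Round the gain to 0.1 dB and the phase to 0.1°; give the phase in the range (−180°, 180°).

ω = 1: 26.0 dB, -5.7°; ω = 100: 6.0 dB, -84.3°

At ω = 1 rad/s:
pole (1 + j1·0.1) = 1 + j0.1 → |·| ≈ 1.005, ∠ ≈ 5.71°
|H| = 20 · 1 / (1.005) ≈ 19.9
Gain = 20 log₁₀(19.9) ≈ 25.98 dB
∠H = (0°) − (5.71°) = -5.71°

At ω = 100 rad/s:
pole (1 + j100·0.1) = 1 + j10 → |·| ≈ 10.05, ∠ ≈ 84.29°
|H| = 20 · 1 / (10.05) ≈ 1.99
Gain = 20 log₁₀(1.99) ≈ 5.98 dB
∠H = (0°) − (84.29°) = -84.29°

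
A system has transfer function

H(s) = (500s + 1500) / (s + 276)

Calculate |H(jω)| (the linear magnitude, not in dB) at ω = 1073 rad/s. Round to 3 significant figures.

484

Substitute s = j1073:
Numerator: 500(j1073) + 1500 = 1500 + j536500
Denominator: (j1073) + 276 = 276 + j1073
|N| = √(1500² + 536500²) ≈ 5.365e+05, ∠N ≈ 89.84°
|D| = √(276² + 1073²) ≈ 1107.9, ∠D ≈ 75.57°
|H| = 5.365e+05 / 1107.9 ≈ 484.25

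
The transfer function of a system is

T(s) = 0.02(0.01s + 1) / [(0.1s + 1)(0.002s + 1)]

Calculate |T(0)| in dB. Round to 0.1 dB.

-34.0 dB

T(0) = 0.02 · 1 / 1 = 0.02
20 log₁₀(0.02) ≈ -33.98 dB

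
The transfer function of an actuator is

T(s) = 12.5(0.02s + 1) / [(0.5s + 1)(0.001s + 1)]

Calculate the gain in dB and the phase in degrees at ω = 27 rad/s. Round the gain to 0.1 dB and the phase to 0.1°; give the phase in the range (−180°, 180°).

At ω = 27 rad/s:
zero (1 + j27·0.02) = 1 + j0.54 → |·| ≈ 1.1365, ∠ ≈ 28.37°
pole (1 + j27·0.5) = 1 + j13.5 → |·| ≈ 13.537, ∠ ≈ 85.76°
pole (1 + j27·0.001) = 1 + j0.027 → |·| ≈ 1.0004, ∠ ≈ 1.55°
|T| = 12.5 · 1.1365 / (13.537 · 1.0004) ≈ 1.049
Gain = 20 log₁₀(1.049) ≈ 0.42 dB
∠T = (28.37°) − (85.76° + 1.55°) = -58.94°

0.4 dB, -58.9°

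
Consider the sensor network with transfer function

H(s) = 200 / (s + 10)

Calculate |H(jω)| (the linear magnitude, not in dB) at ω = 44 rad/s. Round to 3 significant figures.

4.43

Substitute s = j44:
Numerator: 200 = 200 + j0
Denominator: (j44) + 10 = 10 + j44
|N| = √(200² + 0²) ≈ 200, ∠N ≈ 0.00°
|D| = √(10² + 44²) ≈ 45.122, ∠D ≈ 77.20°
|H| = 200 / 45.122 ≈ 4.4324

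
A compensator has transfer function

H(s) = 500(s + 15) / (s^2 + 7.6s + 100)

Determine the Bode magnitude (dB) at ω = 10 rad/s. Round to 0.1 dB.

41.5 dB

At s = jω = j10:
zero (s+15): 15 + j10 → |·| = √(15²+10²) = √325 ≈ 18.028, ∠ = arctan(10/15) ≈ 33.69°
quadratic: (j10)² + 7.6·j10 + 100 = 0 + j76 → |·| ≈ 76, ∠ ≈ 90.00°
|H| = 500 · 18.028 / 76 ≈ 118.61
Gain = 20 log₁₀(118.61) ≈ 41.48 dB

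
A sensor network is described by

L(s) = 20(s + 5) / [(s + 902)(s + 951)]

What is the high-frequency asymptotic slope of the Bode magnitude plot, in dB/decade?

Each pole contributes −20 dB/decade at high frequency; each zero contributes +20 dB/decade.
Net: 1 zero(s) − 2 pole(s) → -20 dB/decade.

-20 dB/decade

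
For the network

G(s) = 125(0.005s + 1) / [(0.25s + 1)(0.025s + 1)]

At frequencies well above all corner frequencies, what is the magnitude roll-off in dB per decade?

-20 dB/decade

Each pole contributes −20 dB/decade at high frequency; each zero contributes +20 dB/decade.
Net: 1 zero(s) − 2 pole(s) → -20 dB/decade.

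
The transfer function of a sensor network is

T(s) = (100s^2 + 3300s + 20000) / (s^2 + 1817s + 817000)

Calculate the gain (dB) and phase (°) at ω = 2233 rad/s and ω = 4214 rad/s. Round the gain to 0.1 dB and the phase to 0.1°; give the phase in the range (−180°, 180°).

Substitute s = j2233:
Numerator: 100(j2233)^2 + 3300(j2233) + 20000 = -498608900 + j7368900
Denominator: (j2233)^2 + 1817(j2233) + 817000 = -4169289 + j4057361
|N| = √(498608900² + 7368900²) ≈ 4.9866e+08, ∠N ≈ 179.15°
|D| = √(4169289² + 4057361²) ≈ 5.8177e+06, ∠D ≈ 135.78°
|T| = 4.9866e+08 / 5.8177e+06 ≈ 85.714
Gain = 20 log₁₀(85.714) ≈ 38.66 dB
∠T = 179.15° − 135.78° = 43.37°

Substitute s = j4214:
Numerator: 100(j4214)^2 + 3300(j4214) + 20000 = -1775759600 + j13906200
Denominator: (j4214)^2 + 1817(j4214) + 817000 = -16940796 + j7656838
|N| = √(1775759600² + 13906200²) ≈ 1.7758e+09, ∠N ≈ 179.55°
|D| = √(16940796² + 7656838²) ≈ 1.8591e+07, ∠D ≈ 155.68°
|T| = 1.7758e+09 / 1.8591e+07 ≈ 95.519
Gain = 20 log₁₀(95.519) ≈ 39.60 dB
∠T = 179.55° − 155.68° = 23.87°

ω = 2233: 38.7 dB, 43.4°; ω = 4214: 39.6 dB, 23.9°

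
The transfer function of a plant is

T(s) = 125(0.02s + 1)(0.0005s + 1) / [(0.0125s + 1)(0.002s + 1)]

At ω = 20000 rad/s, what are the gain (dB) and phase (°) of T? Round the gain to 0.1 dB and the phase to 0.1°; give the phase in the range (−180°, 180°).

34.0 dB, -4.2°

At ω = 20000 rad/s:
zero (1 + j20000·0.02) = 1 + j400 → |·| ≈ 400, ∠ ≈ 89.86°
zero (1 + j20000·0.0005) = 1 + j10 → |·| ≈ 10.05, ∠ ≈ 84.29°
pole (1 + j20000·0.0125) = 1 + j250 → |·| ≈ 250, ∠ ≈ 89.77°
pole (1 + j20000·0.002) = 1 + j40 → |·| ≈ 40.012, ∠ ≈ 88.57°
|T| = 125 · 400 · 10.05 / (250 · 40.012) ≈ 50.235
Gain = 20 log₁₀(50.235) ≈ 34.02 dB
∠T = (89.86° + 84.29°) − (89.77° + 88.57°) = -4.19°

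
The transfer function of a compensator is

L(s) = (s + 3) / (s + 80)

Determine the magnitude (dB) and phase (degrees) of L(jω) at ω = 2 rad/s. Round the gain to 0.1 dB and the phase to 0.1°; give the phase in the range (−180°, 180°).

-26.9 dB, 32.3°

At s = jω = j2:
zero (s+3): 3 + j2 → |·| = √(3²+2²) = √13 ≈ 3.6056, ∠ = arctan(2/3) ≈ 33.69°
pole (s+80): 80 + j2 → |·| = √(80²+2²) = √6404 ≈ 80.025, ∠ = arctan(2/80) ≈ 1.43°
|L| = 1 · 3.6056 / 80.025 ≈ 0.045056
Gain = 20 log₁₀(0.045056) ≈ -26.92 dB
∠L = 33.69° − 1.43° = 32.26°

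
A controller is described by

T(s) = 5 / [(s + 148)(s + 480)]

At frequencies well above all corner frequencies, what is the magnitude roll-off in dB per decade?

-40 dB/decade

Each pole contributes −20 dB/decade at high frequency; each zero contributes +20 dB/decade.
Net: 0 zero(s) − 2 pole(s) → -40 dB/decade.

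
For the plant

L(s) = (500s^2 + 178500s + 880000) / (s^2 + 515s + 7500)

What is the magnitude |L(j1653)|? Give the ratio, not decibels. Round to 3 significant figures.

Substitute s = j1653:
Numerator: 500(j1653)^2 + 178500(j1653) + 880000 = -1365324500 + j295060500
Denominator: (j1653)^2 + 515(j1653) + 7500 = -2724909 + j851295
|N| = √(1365324500² + 295060500²) ≈ 1.3968e+09, ∠N ≈ 167.81°
|D| = √(2724909² + 851295²) ≈ 2.8548e+06, ∠D ≈ 162.65°
|L| = 1.3968e+09 / 2.8548e+06 ≈ 489.28

489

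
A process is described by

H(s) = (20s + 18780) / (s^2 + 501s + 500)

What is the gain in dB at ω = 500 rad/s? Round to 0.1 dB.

-24.4 dB

Substitute s = j500:
Numerator: 20(j500) + 18780 = 18780 + j10000
Denominator: (j500)^2 + 501(j500) + 500 = -249500 + j250500
|N| = √(18780² + 10000²) ≈ 21276, ∠N ≈ 28.03°
|D| = √(249500² + 250500²) ≈ 3.5355e+05, ∠D ≈ 134.89°
|H| = 21276 / 3.5355e+05 ≈ 0.060178
Gain = 20 log₁₀(0.060178) ≈ -24.41 dB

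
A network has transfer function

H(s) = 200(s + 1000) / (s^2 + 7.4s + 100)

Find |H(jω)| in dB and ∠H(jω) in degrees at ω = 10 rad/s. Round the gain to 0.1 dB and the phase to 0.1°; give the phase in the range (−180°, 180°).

At s = jω = j10:
zero (s+1000): 1000 + j10 → |·| = √(1000²+10²) = √1000100 ≈ 1000, ∠ = arctan(10/1000) ≈ 0.57°
quadratic: (j10)² + 7.4·j10 + 100 = 0 + j74 → |·| ≈ 74, ∠ ≈ 90.00°
|H| = 200 · 1000 / 74 ≈ 2702.7
Gain = 20 log₁₀(2702.7) ≈ 68.64 dB
∠H = 0.57° − 90.00° = -89.43°

68.6 dB, -89.4°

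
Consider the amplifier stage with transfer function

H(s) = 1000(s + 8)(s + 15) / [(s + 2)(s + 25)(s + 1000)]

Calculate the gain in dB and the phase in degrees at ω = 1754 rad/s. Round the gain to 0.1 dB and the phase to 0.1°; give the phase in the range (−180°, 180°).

At s = jω = j1754:
zero (s+8): 8 + j1754 → |·| = √(8²+1754²) = √3076580 ≈ 1754, ∠ = arctan(1754/8) ≈ 89.74°
zero (s+15): 15 + j1754 → |·| = √(15²+1754²) = √3076741 ≈ 1754.1, ∠ = arctan(1754/15) ≈ 89.51°
pole (s+2): 2 + j1754 → |·| = √(2²+1754²) = √3076520 ≈ 1754, ∠ = arctan(1754/2) ≈ 89.93°
pole (s+25): 25 + j1754 → |·| = √(25²+1754²) = √3077141 ≈ 1754.2, ∠ = arctan(1754/25) ≈ 89.18°
pole (s+1000): 1000 + j1754 → |·| = √(1000²+1754²) = √4076516 ≈ 2019, ∠ = arctan(1754/1000) ≈ 60.31°
|H| = 1000 · 3.0767e+06 / 6.2122e+09 ≈ 0.49527
Gain = 20 log₁₀(0.49527) ≈ -6.10 dB
∠H = 179.25° − 239.42° = -60.17°

-6.1 dB, -60.2°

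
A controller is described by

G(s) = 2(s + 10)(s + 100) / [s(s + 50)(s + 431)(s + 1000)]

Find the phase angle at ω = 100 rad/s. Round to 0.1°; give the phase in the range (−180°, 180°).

-42.9°

At s = jω = j100:
zero (s+10): 10 + j100 → |·| = √(10²+100²) = √10100 ≈ 100.5, ∠ = arctan(100/10) ≈ 84.29°
zero (s+100): 100 + j100 → |·| = √(100²+100²) = √20000 ≈ 141.42, ∠ = arctan(100/100) ≈ 45.00°
pole (s+50): 50 + j100 → |·| = √(50²+100²) = √12500 ≈ 111.8, ∠ = arctan(100/50) ≈ 63.43°
pole (s+431): 431 + j100 → |·| = √(431²+100²) = √195761 ≈ 442.45, ∠ = arctan(100/431) ≈ 13.06°
pole (s+1000): 1000 + j100 → |·| = √(1000²+100²) = √1010000 ≈ 1005, ∠ = arctan(100/1000) ≈ 5.71°
pole at origin: |s| = 100, ∠ = 90.00° (in denominator)
∠G = 129.29° − 172.20° = -42.91°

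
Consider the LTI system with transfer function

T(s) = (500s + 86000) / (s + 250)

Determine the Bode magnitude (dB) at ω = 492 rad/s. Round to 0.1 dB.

53.5 dB

Substitute s = j492:
Numerator: 500(j492) + 86000 = 86000 + j246000
Denominator: (j492) + 250 = 250 + j492
|N| = √(86000² + 246000²) ≈ 2.606e+05, ∠N ≈ 70.73°
|D| = √(250² + 492²) ≈ 551.87, ∠D ≈ 63.06°
|T| = 2.606e+05 / 551.87 ≈ 472.21
Gain = 20 log₁₀(472.21) ≈ 53.48 dB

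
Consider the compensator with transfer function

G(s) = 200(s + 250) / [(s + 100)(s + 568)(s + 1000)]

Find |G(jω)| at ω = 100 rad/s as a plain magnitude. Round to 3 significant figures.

At s = jω = j100:
zero (s+250): 250 + j100 → |·| = √(250²+100²) = √72500 ≈ 269.26, ∠ = arctan(100/250) ≈ 21.80°
pole (s+100): 100 + j100 → |·| = √(100²+100²) = √20000 ≈ 141.42, ∠ = arctan(100/100) ≈ 45.00°
pole (s+568): 568 + j100 → |·| = √(568²+100²) = √332624 ≈ 576.74, ∠ = arctan(100/568) ≈ 9.98°
pole (s+1000): 1000 + j100 → |·| = √(1000²+100²) = √1010000 ≈ 1005, ∠ = arctan(100/1000) ≈ 5.71°
|G| = 200 · 269.26 / 8.197e+07 ≈ 0.00065697

0.000657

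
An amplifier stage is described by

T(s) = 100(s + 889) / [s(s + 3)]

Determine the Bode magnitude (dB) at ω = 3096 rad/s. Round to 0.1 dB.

-29.5 dB

At s = jω = j3096:
zero (s+889): 889 + j3096 → |·| = √(889²+3096²) = √10375537 ≈ 3221.1, ∠ = arctan(3096/889) ≈ 73.98°
pole (s+3): 3 + j3096 → |·| = √(3²+3096²) = √9585225 ≈ 3096, ∠ = arctan(3096/3) ≈ 89.94°
pole at origin: |s| = 3096, ∠ = 90.00° (in denominator)
|T| = 100 · 3221.1 / 9.5852e+06 ≈ 0.033605
Gain = 20 log₁₀(0.033605) ≈ -29.47 dB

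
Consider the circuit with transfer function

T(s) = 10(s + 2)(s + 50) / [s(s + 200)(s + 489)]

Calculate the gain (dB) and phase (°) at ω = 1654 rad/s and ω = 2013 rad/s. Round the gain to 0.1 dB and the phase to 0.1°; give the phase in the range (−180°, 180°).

ω = 1654: -44.8 dB, -68.4°; ω = 2013: -46.4 dB, -72.2°

At s = jω = j1654:
zero (s+2): 2 + j1654 → |·| = √(2²+1654²) = √2735720 ≈ 1654, ∠ = arctan(1654/2) ≈ 89.93°
zero (s+50): 50 + j1654 → |·| = √(50²+1654²) = √2738216 ≈ 1654.8, ∠ = arctan(1654/50) ≈ 88.27°
pole (s+200): 200 + j1654 → |·| = √(200²+1654²) = √2775716 ≈ 1666, ∠ = arctan(1654/200) ≈ 83.11°
pole (s+489): 489 + j1654 → |·| = √(489²+1654²) = √2974837 ≈ 1724.8, ∠ = arctan(1654/489) ≈ 73.53°
pole at origin: |s| = 1654, ∠ = 90.00° (in denominator)
|T| = 10 · 2.737e+06 / 4.7528e+09 ≈ 0.0057587
Gain = 20 log₁₀(0.0057587) ≈ -44.79 dB
∠T = 178.20° − 246.64° = -68.44°

At s = jω = j2013:
zero (s+2): 2 + j2013 → |·| = √(2²+2013²) = √4052173 ≈ 2013, ∠ = arctan(2013/2) ≈ 89.94°
zero (s+50): 50 + j2013 → |·| = √(50²+2013²) = √4054669 ≈ 2013.6, ∠ = arctan(2013/50) ≈ 88.58°
pole (s+200): 200 + j2013 → |·| = √(200²+2013²) = √4092169 ≈ 2022.9, ∠ = arctan(2013/200) ≈ 84.33°
pole (s+489): 489 + j2013 → |·| = √(489²+2013²) = √4291290 ≈ 2071.5, ∠ = arctan(2013/489) ≈ 76.35°
pole at origin: |s| = 2013, ∠ = 90.00° (in denominator)
|T| = 10 · 4.0534e+06 / 8.4354e+09 ≈ 0.0048052
Gain = 20 log₁₀(0.0048052) ≈ -46.37 dB
∠T = 178.52° − 250.68° = -72.16°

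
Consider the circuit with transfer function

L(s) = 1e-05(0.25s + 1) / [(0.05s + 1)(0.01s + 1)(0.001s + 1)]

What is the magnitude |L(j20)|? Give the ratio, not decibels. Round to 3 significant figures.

At ω = 20 rad/s:
zero (1 + j20·0.25) = 1 + j5 → |·| ≈ 5.099, ∠ ≈ 78.69°
pole (1 + j20·0.05) = 1 + j1 → |·| ≈ 1.4142, ∠ ≈ 45.00°
pole (1 + j20·0.01) = 1 + j0.2 → |·| ≈ 1.0198, ∠ ≈ 11.31°
pole (1 + j20·0.001) = 1 + j0.02 → |·| ≈ 1.0002, ∠ ≈ 1.15°
|L| = 1e-05 · 5.099 / (1.4142 · 1.0198 · 1.0002) ≈ 3.5349e-05

3.53e-05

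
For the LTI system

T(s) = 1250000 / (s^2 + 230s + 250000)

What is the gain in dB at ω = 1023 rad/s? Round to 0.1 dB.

3.6 dB

At s = jω = j1023:
quadratic: (j1023)² + 230·j1023 + 250000 = -796529 + j235290 → |·| ≈ 8.3055e+05, ∠ ≈ 163.54°
|T| = 1250000 / 8.3055e+05 ≈ 1.505
Gain = 20 log₁₀(1.505) ≈ 3.55 dB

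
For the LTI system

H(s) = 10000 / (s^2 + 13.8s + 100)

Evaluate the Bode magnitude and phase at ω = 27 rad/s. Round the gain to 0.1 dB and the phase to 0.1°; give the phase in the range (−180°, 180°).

22.7 dB, -149.4°

At s = jω = j27:
quadratic: (j27)² + 13.8·j27 + 100 = -629 + j372.6 → |·| ≈ 731.08, ∠ ≈ 149.36°
|H| = 10000 / 731.08 ≈ 13.678
Gain = 20 log₁₀(13.678) ≈ 22.72 dB
∠H = 0.00° − 149.36° = -149.36°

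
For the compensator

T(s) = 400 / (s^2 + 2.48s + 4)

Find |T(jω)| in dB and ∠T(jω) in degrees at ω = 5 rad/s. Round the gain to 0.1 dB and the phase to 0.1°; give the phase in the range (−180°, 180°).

24.3 dB, -149.4°

At s = jω = j5:
quadratic: (j5)² + 2.48·j5 + 4 = -21 + j12.4 → |·| ≈ 24.388, ∠ ≈ 149.44°
|T| = 400 / 24.388 ≈ 16.402
Gain = 20 log₁₀(16.402) ≈ 24.30 dB
∠T = 0.00° − 149.44° = -149.44°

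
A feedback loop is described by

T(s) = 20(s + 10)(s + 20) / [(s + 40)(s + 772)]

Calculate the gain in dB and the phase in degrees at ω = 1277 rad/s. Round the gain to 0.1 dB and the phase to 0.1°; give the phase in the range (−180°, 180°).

At s = jω = j1277:
zero (s+10): 10 + j1277 → |·| = √(10²+1277²) = √1630829 ≈ 1277, ∠ = arctan(1277/10) ≈ 89.55°
zero (s+20): 20 + j1277 → |·| = √(20²+1277²) = √1631129 ≈ 1277.2, ∠ = arctan(1277/20) ≈ 89.10°
pole (s+40): 40 + j1277 → |·| = √(40²+1277²) = √1632329 ≈ 1277.6, ∠ = arctan(1277/40) ≈ 88.21°
pole (s+772): 772 + j1277 → |·| = √(772²+1277²) = √2226713 ≈ 1492.2, ∠ = arctan(1277/772) ≈ 58.85°
|T| = 20 · 1.631e+06 / 1.9064e+06 ≈ 17.111
Gain = 20 log₁₀(17.111) ≈ 24.67 dB
∠T = 178.65° − 147.06° = 31.59°

24.7 dB, 31.6°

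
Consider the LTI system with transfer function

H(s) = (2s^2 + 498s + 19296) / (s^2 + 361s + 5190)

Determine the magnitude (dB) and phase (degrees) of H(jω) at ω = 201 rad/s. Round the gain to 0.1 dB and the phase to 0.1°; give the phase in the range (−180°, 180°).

3.3 dB, 5.7°

Substitute s = j201:
Numerator: 2(j201)^2 + 498(j201) + 19296 = -61506 + j100098
Denominator: (j201)^2 + 361(j201) + 5190 = -35211 + j72561
|N| = √(61506² + 100098²) ≈ 1.1748e+05, ∠N ≈ 121.57°
|D| = √(35211² + 72561²) ≈ 80653, ∠D ≈ 115.89°
|H| = 1.1748e+05 / 80653 ≈ 1.4566
Gain = 20 log₁₀(1.4566) ≈ 3.27 dB
∠H = 121.57° − 115.89° = 5.68°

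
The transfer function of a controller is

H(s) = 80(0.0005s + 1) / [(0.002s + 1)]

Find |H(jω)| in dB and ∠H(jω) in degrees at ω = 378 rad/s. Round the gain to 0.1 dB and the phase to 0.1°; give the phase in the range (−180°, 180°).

At ω = 378 rad/s:
zero (1 + j378·0.0005) = 1 + j0.189 → |·| ≈ 1.0177, ∠ ≈ 10.70°
pole (1 + j378·0.002) = 1 + j0.756 → |·| ≈ 1.2536, ∠ ≈ 37.09°
|H| = 80 · 1.0177 / (1.2536) ≈ 64.946
Gain = 20 log₁₀(64.946) ≈ 36.25 dB
∠H = (10.70°) − (37.09°) = -26.39°

36.3 dB, -26.4°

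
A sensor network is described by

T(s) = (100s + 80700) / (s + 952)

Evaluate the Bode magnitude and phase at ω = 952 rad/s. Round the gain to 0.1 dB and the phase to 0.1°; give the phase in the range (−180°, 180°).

Substitute s = j952:
Numerator: 100(j952) + 80700 = 80700 + j95200
Denominator: (j952) + 952 = 952 + j952
|N| = √(80700² + 95200²) ≈ 1.248e+05, ∠N ≈ 49.71°
|D| = √(952² + 952²) ≈ 1346.3, ∠D ≈ 45.00°
|T| = 1.248e+05 / 1346.3 ≈ 92.699
Gain = 20 log₁₀(92.699) ≈ 39.34 dB
∠T = 49.71° − 45.00° = 4.71°

39.3 dB, 4.7°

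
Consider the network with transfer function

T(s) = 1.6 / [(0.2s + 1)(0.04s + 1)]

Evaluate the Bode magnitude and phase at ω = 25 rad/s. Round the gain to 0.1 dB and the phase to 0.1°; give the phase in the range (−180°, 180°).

At ω = 25 rad/s:
pole (1 + j25·0.2) = 1 + j5 → |·| ≈ 5.099, ∠ ≈ 78.69°
pole (1 + j25·0.04) = 1 + j1 → |·| ≈ 1.4142, ∠ ≈ 45.00°
|T| = 1.6 · 1 / (5.099 · 1.4142) ≈ 0.22188
Gain = 20 log₁₀(0.22188) ≈ -13.08 dB
∠T = (0°) − (78.69° + 45.00°) = -123.69°

-13.1 dB, -123.7°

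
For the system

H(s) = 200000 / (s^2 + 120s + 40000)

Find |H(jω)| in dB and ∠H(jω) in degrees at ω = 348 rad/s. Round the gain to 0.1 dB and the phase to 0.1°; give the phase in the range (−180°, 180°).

6.8 dB, -152.8°

At s = jω = j348:
quadratic: (j348)² + 120·j348 + 40000 = -81104 + j41760 → |·| ≈ 91224, ∠ ≈ 152.76°
|H| = 200000 / 91224 ≈ 2.1924
Gain = 20 log₁₀(2.1924) ≈ 6.82 dB
∠H = 0.00° − 152.76° = -152.76°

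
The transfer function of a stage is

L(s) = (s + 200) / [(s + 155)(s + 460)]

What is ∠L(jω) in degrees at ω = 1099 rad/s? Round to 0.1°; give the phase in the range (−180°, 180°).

-69.6°

At s = jω = j1099:
zero (s+200): 200 + j1099 → |·| = √(200²+1099²) = √1247801 ≈ 1117.1, ∠ = arctan(1099/200) ≈ 79.69°
pole (s+155): 155 + j1099 → |·| = √(155²+1099²) = √1231826 ≈ 1109.9, ∠ = arctan(1099/155) ≈ 81.97°
pole (s+460): 460 + j1099 → |·| = √(460²+1099²) = √1419401 ≈ 1191.4, ∠ = arctan(1099/460) ≈ 67.29°
∠L = 79.69° − 149.26° = -69.57°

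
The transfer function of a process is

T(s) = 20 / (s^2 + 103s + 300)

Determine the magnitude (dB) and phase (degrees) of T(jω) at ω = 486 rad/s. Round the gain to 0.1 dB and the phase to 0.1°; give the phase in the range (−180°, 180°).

Substitute s = j486:
Numerator: 20 = 20 + j0
Denominator: (j486)^2 + 103(j486) + 300 = -235896 + j50058
|N| = √(20² + 0²) ≈ 20, ∠N ≈ 0.00°
|D| = √(235896² + 50058²) ≈ 2.4115e+05, ∠D ≈ 168.02°
|T| = 20 / 2.4115e+05 ≈ 8.2936e-05
Gain = 20 log₁₀(8.2936e-05) ≈ -81.63 dB
∠T = 0.00° − 168.02° = -168.02°

-81.6 dB, -168.0°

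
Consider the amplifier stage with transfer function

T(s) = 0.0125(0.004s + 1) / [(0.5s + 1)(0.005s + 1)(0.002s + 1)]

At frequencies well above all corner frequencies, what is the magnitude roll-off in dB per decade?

-40 dB/decade

Each pole contributes −20 dB/decade at high frequency; each zero contributes +20 dB/decade.
Net: 1 zero(s) − 3 pole(s) → -40 dB/decade.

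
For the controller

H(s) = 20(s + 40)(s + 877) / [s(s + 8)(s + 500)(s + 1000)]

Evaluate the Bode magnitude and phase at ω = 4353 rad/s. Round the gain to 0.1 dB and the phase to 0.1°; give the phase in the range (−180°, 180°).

At s = jω = j4353:
zero (s+40): 40 + j4353 → |·| = √(40²+4353²) = √18950209 ≈ 4353.2, ∠ = arctan(4353/40) ≈ 89.47°
zero (s+877): 877 + j4353 → |·| = √(877²+4353²) = √19717738 ≈ 4440.5, ∠ = arctan(4353/877) ≈ 78.61°
pole (s+8): 8 + j4353 → |·| = √(8²+4353²) = √18948673 ≈ 4353, ∠ = arctan(4353/8) ≈ 89.89°
pole (s+500): 500 + j4353 → |·| = √(500²+4353²) = √19198609 ≈ 4381.6, ∠ = arctan(4353/500) ≈ 83.45°
pole (s+1000): 1000 + j4353 → |·| = √(1000²+4353²) = √19948609 ≈ 4466.4, ∠ = arctan(4353/1000) ≈ 77.06°
pole at origin: |s| = 4353, ∠ = 90.00° (in denominator)
|H| = 20 · 1.933e+07 / 3.7082e+14 ≈ 1.0426e-06
Gain = 20 log₁₀(1.0426e-06) ≈ -119.64 dB
∠H = 168.08° − 340.40° = -172.32°

-119.6 dB, -172.3°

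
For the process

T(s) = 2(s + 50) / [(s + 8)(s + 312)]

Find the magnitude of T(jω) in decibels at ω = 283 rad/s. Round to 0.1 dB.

At s = jω = j283:
zero (s+50): 50 + j283 → |·| = √(50²+283²) = √82589 ≈ 287.38, ∠ = arctan(283/50) ≈ 79.98°
pole (s+8): 8 + j283 → |·| = √(8²+283²) = √80153 ≈ 283.11, ∠ = arctan(283/8) ≈ 88.38°
pole (s+312): 312 + j283 → |·| = √(312²+283²) = √177433 ≈ 421.23, ∠ = arctan(283/312) ≈ 42.21°
|T| = 2 · 287.38 / 1.1925e+05 ≈ 0.0048198
Gain = 20 log₁₀(0.0048198) ≈ -46.34 dB

-46.3 dB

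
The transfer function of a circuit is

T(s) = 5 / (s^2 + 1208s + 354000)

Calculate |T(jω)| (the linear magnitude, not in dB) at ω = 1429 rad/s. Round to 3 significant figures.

Substitute s = j1429:
Numerator: 5 = 5 + j0
Denominator: (j1429)^2 + 1208(j1429) + 354000 = -1688041 + j1726232
|N| = √(5² + 0²) ≈ 5, ∠N ≈ 0.00°
|D| = √(1688041² + 1726232²) ≈ 2.4144e+06, ∠D ≈ 134.36°
|T| = 5 / 2.4144e+06 ≈ 2.0709e-06

2.07e-06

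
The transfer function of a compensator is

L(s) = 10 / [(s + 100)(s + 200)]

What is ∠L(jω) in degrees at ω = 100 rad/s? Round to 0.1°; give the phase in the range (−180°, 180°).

-71.6°

At s = jω = j100:
pole (s+100): 100 + j100 → |·| = √(100²+100²) = √20000 ≈ 141.42, ∠ = arctan(100/100) ≈ 45.00°
pole (s+200): 200 + j100 → |·| = √(200²+100²) = √50000 ≈ 223.61, ∠ = arctan(100/200) ≈ 26.57°
∠L = 0.00° − 71.57° = -71.57°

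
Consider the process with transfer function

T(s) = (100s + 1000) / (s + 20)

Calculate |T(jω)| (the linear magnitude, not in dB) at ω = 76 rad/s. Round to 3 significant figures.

Substitute s = j76:
Numerator: 100(j76) + 1000 = 1000 + j7600
Denominator: (j76) + 20 = 20 + j76
|N| = √(1000² + 7600²) ≈ 7665.5, ∠N ≈ 82.50°
|D| = √(20² + 76²) ≈ 78.588, ∠D ≈ 75.26°
|T| = 7665.5 / 78.588 ≈ 97.54

97.5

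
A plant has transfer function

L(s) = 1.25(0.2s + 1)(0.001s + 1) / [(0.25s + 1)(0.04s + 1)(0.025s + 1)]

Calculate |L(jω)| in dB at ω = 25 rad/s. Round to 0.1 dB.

At ω = 25 rad/s:
zero (1 + j25·0.2) = 1 + j5 → |·| ≈ 5.099, ∠ ≈ 78.69°
zero (1 + j25·0.001) = 1 + j0.025 → |·| ≈ 1.0003, ∠ ≈ 1.43°
pole (1 + j25·0.25) = 1 + j6.25 → |·| ≈ 6.3295, ∠ ≈ 80.91°
pole (1 + j25·0.04) = 1 + j1 → |·| ≈ 1.4142, ∠ ≈ 45.00°
pole (1 + j25·0.025) = 1 + j0.625 → |·| ≈ 1.1792, ∠ ≈ 32.01°
|L| = 1.25 · 5.099 · 1.0003 / (6.3295 · 1.4142 · 1.1792) ≈ 0.60403
Gain = 20 log₁₀(0.60403) ≈ -4.38 dB

-4.4 dB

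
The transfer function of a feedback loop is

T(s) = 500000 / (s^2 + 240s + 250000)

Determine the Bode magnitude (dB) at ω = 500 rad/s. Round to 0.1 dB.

At s = jω = j500:
quadratic: (j500)² + 240·j500 + 250000 = 0 + j120000 → |·| ≈ 1.2e+05, ∠ ≈ 90.00°
|T| = 500000 / 1.2e+05 ≈ 4.1667
Gain = 20 log₁₀(4.1667) ≈ 12.40 dB

12.4 dB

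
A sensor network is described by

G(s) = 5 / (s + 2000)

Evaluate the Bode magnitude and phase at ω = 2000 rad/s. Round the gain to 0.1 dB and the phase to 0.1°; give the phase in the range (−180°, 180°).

Substitute s = j2000:
Numerator: 5 = 5 + j0
Denominator: (j2000) + 2000 = 2000 + j2000
|N| = √(5² + 0²) ≈ 5, ∠N ≈ 0.00°
|D| = √(2000² + 2000²) ≈ 2828.4, ∠D ≈ 45.00°
|G| = 5 / 2828.4 ≈ 0.0017678
Gain = 20 log₁₀(0.0017678) ≈ -55.05 dB
∠G = 0.00° − 45.00° = -45.00°

-55.1 dB, -45.0°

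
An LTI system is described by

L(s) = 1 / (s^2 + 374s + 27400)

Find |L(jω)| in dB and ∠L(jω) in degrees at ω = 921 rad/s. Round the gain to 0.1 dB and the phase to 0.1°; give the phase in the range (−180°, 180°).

-119.0 dB, -157.2°

Substitute s = j921:
Numerator: 1 = 1 + j0
Denominator: (j921)^2 + 374(j921) + 27400 = -820841 + j344454
|N| = √(1² + 0²) ≈ 1, ∠N ≈ 0.00°
|D| = √(820841² + 344454²) ≈ 8.9018e+05, ∠D ≈ 157.24°
|L| = 1 / 8.9018e+05 ≈ 1.1234e-06
Gain = 20 log₁₀(1.1234e-06) ≈ -118.99 dB
∠L = 0.00° − 157.24° = -157.24°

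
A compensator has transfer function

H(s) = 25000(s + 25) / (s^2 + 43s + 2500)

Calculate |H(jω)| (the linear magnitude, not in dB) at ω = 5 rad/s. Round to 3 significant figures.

At s = jω = j5:
zero (s+25): 25 + j5 → |·| = √(25²+5²) = √650 ≈ 25.495, ∠ = arctan(5/25) ≈ 11.31°
quadratic: (j5)² + 43·j5 + 2500 = 2475 + j215 → |·| ≈ 2484.3, ∠ ≈ 4.96°
|H| = 25000 · 25.495 / 2484.3 ≈ 256.56

257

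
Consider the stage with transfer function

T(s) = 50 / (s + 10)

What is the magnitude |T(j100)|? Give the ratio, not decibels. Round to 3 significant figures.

0.498

At s = jω = j100:
pole (s+10): 10 + j100 → |·| = √(10²+100²) = √10100 ≈ 100.5, ∠ = arctan(100/10) ≈ 84.29°
|T| = 50 / 100.5 ≈ 0.49751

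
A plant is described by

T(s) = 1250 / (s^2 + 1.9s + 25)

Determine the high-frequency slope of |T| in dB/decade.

Each pole contributes −20 dB/decade at high frequency; each zero contributes +20 dB/decade.
Net: 0 zero(s) − 2 pole(s) → -40 dB/decade.

-40 dB/decade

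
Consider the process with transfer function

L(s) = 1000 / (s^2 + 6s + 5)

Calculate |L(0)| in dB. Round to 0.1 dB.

L(0) = 1000 / 5 = 200
20 log₁₀(200) ≈ 46.02 dB

46.0 dB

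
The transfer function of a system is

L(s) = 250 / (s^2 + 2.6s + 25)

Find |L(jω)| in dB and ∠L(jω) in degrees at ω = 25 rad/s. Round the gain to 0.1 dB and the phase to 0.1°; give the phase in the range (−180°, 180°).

-7.7 dB, -173.8°

At s = jω = j25:
quadratic: (j25)² + 2.6·j25 + 25 = -600 + j65 → |·| ≈ 603.51, ∠ ≈ 173.82°
|L| = 250 / 603.51 ≈ 0.41424
Gain = 20 log₁₀(0.41424) ≈ -7.65 dB
∠L = 0.00° − 173.82° = -173.82°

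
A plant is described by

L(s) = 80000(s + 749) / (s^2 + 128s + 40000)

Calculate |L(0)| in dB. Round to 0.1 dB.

L(0) = 80000·749 / 40000 = 1498
20 log₁₀(1498) ≈ 63.51 dB

63.5 dB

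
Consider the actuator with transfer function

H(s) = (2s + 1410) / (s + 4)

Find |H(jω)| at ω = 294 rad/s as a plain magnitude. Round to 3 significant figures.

5.20

Substitute s = j294:
Numerator: 2(j294) + 1410 = 1410 + j588
Denominator: (j294) + 4 = 4 + j294
|N| = √(1410² + 588²) ≈ 1527.7, ∠N ≈ 22.64°
|D| = √(4² + 294²) ≈ 294.03, ∠D ≈ 89.22°
|H| = 1527.7 / 294.03 ≈ 5.1957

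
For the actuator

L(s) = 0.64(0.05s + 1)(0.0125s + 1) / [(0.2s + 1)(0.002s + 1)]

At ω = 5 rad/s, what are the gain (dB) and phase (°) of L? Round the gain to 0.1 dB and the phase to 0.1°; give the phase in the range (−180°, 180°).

At ω = 5 rad/s:
zero (1 + j5·0.05) = 1 + j0.25 → |·| ≈ 1.0308, ∠ ≈ 14.04°
zero (1 + j5·0.0125) = 1 + j0.0625 → |·| ≈ 1.002, ∠ ≈ 3.58°
pole (1 + j5·0.2) = 1 + j1 → |·| ≈ 1.4142, ∠ ≈ 45.00°
pole (1 + j5·0.002) = 1 + j0.01 → |·| ≈ 1, ∠ ≈ 0.57°
|L| = 0.64 · 1.0308 · 1.002 / (1.4142 · 1) ≈ 0.46742
Gain = 20 log₁₀(0.46742) ≈ -6.61 dB
∠L = (14.04° + 3.58°) − (45.00° + 0.57°) = -27.95°

-6.6 dB, -28.0°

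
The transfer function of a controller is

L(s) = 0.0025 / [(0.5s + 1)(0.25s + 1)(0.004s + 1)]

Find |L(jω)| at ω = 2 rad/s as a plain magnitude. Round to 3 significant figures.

At ω = 2 rad/s:
pole (1 + j2·0.5) = 1 + j1 → |·| ≈ 1.4142, ∠ ≈ 45.00°
pole (1 + j2·0.25) = 1 + j0.5 → |·| ≈ 1.118, ∠ ≈ 26.57°
pole (1 + j2·0.004) = 1 + j0.008 → |·| ≈ 1, ∠ ≈ 0.46°
|L| = 0.0025 · 1 / (1.4142 · 1.118 · 1) ≈ 0.0015812

0.00158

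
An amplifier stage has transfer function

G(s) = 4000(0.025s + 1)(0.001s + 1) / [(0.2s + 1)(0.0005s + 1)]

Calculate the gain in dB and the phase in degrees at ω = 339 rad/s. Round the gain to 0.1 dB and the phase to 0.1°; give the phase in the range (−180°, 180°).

At ω = 339 rad/s:
zero (1 + j339·0.025) = 1 + j8.475 → |·| ≈ 8.5338, ∠ ≈ 83.27°
zero (1 + j339·0.001) = 1 + j0.339 → |·| ≈ 1.0559, ∠ ≈ 18.73°
pole (1 + j339·0.2) = 1 + j67.8 → |·| ≈ 67.807, ∠ ≈ 89.15°
pole (1 + j339·0.0005) = 1 + j0.1695 → |·| ≈ 1.0143, ∠ ≈ 9.62°
|G| = 4000 · 8.5338 · 1.0559 / (67.807 · 1.0143) ≈ 524.06
Gain = 20 log₁₀(524.06) ≈ 54.39 dB
∠G = (83.27° + 18.73°) − (89.15° + 9.62°) = 3.23°

54.4 dB, 3.2°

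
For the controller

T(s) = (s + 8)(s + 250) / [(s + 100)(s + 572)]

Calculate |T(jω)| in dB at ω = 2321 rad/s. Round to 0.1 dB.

At s = jω = j2321:
zero (s+8): 8 + j2321 → |·| = √(8²+2321²) = √5387105 ≈ 2321, ∠ = arctan(2321/8) ≈ 89.80°
zero (s+250): 250 + j2321 → |·| = √(250²+2321²) = √5449541 ≈ 2334.4, ∠ = arctan(2321/250) ≈ 83.85°
pole (s+100): 100 + j2321 → |·| = √(100²+2321²) = √5397041 ≈ 2323.2, ∠ = arctan(2321/100) ≈ 87.53°
pole (s+572): 572 + j2321 → |·| = √(572²+2321²) = √5714225 ≈ 2390.4, ∠ = arctan(2321/572) ≈ 76.16°
|T| = 1 · 5.4181e+06 / 5.5534e+06 ≈ 0.97564
Gain = 20 log₁₀(0.97564) ≈ -0.21 dB

-0.2 dB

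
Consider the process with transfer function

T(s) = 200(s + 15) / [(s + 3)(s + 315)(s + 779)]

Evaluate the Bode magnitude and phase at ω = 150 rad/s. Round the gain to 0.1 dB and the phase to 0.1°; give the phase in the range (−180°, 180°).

-62.8 dB, -40.9°

At s = jω = j150:
zero (s+15): 15 + j150 → |·| = √(15²+150²) = √22725 ≈ 150.75, ∠ = arctan(150/15) ≈ 84.29°
pole (s+3): 3 + j150 → |·| = √(3²+150²) = √22509 ≈ 150.03, ∠ = arctan(150/3) ≈ 88.85°
pole (s+315): 315 + j150 → |·| = √(315²+150²) = √121725 ≈ 348.89, ∠ = arctan(150/315) ≈ 25.46°
pole (s+779): 779 + j150 → |·| = √(779²+150²) = √629341 ≈ 793.31, ∠ = arctan(150/779) ≈ 10.90°
|T| = 200 · 150.75 / 4.1525e+07 ≈ 0.00072607
Gain = 20 log₁₀(0.00072607) ≈ -62.78 dB
∠T = 84.29° − 125.21° = -40.92°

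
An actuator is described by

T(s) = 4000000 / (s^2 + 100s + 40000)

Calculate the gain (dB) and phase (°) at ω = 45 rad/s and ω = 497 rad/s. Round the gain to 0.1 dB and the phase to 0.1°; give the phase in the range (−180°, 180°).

ω = 45: 40.4 dB, -6.8°; ω = 497: 25.5 dB, -166.5°

At s = jω = j45:
quadratic: (j45)² + 100·j45 + 40000 = 37975 + j4500 → |·| ≈ 38241, ∠ ≈ 6.76°
|T| = 4000000 / 38241 ≈ 104.6
Gain = 20 log₁₀(104.6) ≈ 40.39 dB
∠T = 0.00° − 6.76° = -6.76°

At s = jω = j497:
quadratic: (j497)² + 100·j497 + 40000 = -207009 + j49700 → |·| ≈ 2.1289e+05, ∠ ≈ 166.50°
|T| = 4000000 / 2.1289e+05 ≈ 18.789
Gain = 20 log₁₀(18.789) ≈ 25.48 dB
∠T = 0.00° − 166.50° = -166.50°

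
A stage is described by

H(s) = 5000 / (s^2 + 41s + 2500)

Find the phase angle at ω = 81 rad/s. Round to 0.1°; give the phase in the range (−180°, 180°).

-140.7°

At s = jω = j81:
quadratic: (j81)² + 41·j81 + 2500 = -4061 + j3321 → |·| ≈ 5246, ∠ ≈ 140.72°
∠H = 0.00° − 140.72° = -140.72°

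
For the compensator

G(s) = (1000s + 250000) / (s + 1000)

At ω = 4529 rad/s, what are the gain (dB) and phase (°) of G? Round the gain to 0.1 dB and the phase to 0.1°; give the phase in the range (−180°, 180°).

Substitute s = j4529:
Numerator: 1000(j4529) + 250000 = 250000 + j4529000
Denominator: (j4529) + 1000 = 1000 + j4529
|N| = √(250000² + 4529000²) ≈ 4.5359e+06, ∠N ≈ 86.84°
|D| = √(1000² + 4529²) ≈ 4638.1, ∠D ≈ 77.55°
|G| = 4.5359e+06 / 4638.1 ≈ 977.97
Gain = 20 log₁₀(977.97) ≈ 59.81 dB
∠G = 86.84° − 77.55° = 9.29°

59.8 dB, 9.3°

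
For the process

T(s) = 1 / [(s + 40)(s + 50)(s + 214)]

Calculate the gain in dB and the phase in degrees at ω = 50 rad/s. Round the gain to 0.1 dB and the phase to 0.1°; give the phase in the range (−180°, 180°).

At s = jω = j50:
pole (s+40): 40 + j50 → |·| = √(40²+50²) = √4100 ≈ 64.031, ∠ = arctan(50/40) ≈ 51.34°
pole (s+50): 50 + j50 → |·| = √(50²+50²) = √5000 ≈ 70.711, ∠ = arctan(50/50) ≈ 45.00°
pole (s+214): 214 + j50 → |·| = √(214²+50²) = √48296 ≈ 219.76, ∠ = arctan(50/214) ≈ 13.15°
|T| = 1 / 9.9501e+05 ≈ 1.005e-06
Gain = 20 log₁₀(1.005e-06) ≈ -119.96 dB
∠T = 0.00° − 109.49° = -109.49°

-120.0 dB, -109.5°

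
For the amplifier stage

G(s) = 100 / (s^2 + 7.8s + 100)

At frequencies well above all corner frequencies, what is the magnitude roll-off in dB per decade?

-40 dB/decade

Each pole contributes −20 dB/decade at high frequency; each zero contributes +20 dB/decade.
Net: 0 zero(s) − 2 pole(s) → -40 dB/decade.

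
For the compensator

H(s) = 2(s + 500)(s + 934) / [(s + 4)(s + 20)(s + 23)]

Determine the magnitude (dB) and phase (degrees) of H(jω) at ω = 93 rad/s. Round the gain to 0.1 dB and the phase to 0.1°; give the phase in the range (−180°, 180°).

At s = jω = j93:
zero (s+500): 500 + j93 → |·| = √(500²+93²) = √258649 ≈ 508.58, ∠ = arctan(93/500) ≈ 10.54°
zero (s+934): 934 + j93 → |·| = √(934²+93²) = √881005 ≈ 938.62, ∠ = arctan(93/934) ≈ 5.69°
pole (s+4): 4 + j93 → |·| = √(4²+93²) = √8665 ≈ 93.086, ∠ = arctan(93/4) ≈ 87.54°
pole (s+20): 20 + j93 → |·| = √(20²+93²) = √9049 ≈ 95.126, ∠ = arctan(93/20) ≈ 77.86°
pole (s+23): 23 + j93 → |·| = √(23²+93²) = √9178 ≈ 95.802, ∠ = arctan(93/23) ≈ 76.11°
|H| = 2 · 4.7736e+05 / 8.4832e+05 ≈ 1.1254
Gain = 20 log₁₀(1.1254) ≈ 1.03 dB
∠H = 16.23° − 241.51° = -225.28° ≡ 134.72° (principal value)

1.0 dB, 134.7°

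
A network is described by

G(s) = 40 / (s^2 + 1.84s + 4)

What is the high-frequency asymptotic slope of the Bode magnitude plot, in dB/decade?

-40 dB/decade

Each pole contributes −20 dB/decade at high frequency; each zero contributes +20 dB/decade.
Net: 0 zero(s) − 2 pole(s) → -40 dB/decade.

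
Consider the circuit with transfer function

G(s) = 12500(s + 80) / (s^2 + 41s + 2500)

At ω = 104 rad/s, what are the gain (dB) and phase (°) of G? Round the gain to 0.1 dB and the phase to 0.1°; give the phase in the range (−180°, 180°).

At s = jω = j104:
zero (s+80): 80 + j104 → |·| = √(80²+104²) = √17216 ≈ 131.21, ∠ = arctan(104/80) ≈ 52.43°
quadratic: (j104)² + 41·j104 + 2500 = -8316 + j4264 → |·| ≈ 9345.5, ∠ ≈ 152.85°
|G| = 12500 · 131.21 / 9345.5 ≈ 175.5
Gain = 20 log₁₀(175.5) ≈ 44.89 dB
∠G = 52.43° − 152.85° = -100.42°

44.9 dB, -100.4°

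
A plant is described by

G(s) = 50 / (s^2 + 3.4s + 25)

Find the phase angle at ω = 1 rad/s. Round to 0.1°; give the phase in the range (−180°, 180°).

-8.1°

At s = jω = j1:
quadratic: (j1)² + 3.4·j1 + 25 = 24 + j3.4 → |·| ≈ 24.24, ∠ ≈ 8.06°
∠G = 0.00° − 8.06° = -8.06°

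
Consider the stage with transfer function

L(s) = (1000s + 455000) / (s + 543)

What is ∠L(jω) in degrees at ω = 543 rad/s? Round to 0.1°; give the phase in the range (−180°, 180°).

Substitute s = j543:
Numerator: 1000(j543) + 455000 = 455000 + j543000
Denominator: (j543) + 543 = 543 + j543
|N| = √(455000² + 543000²) ≈ 7.0843e+05, ∠N ≈ 50.04°
|D| = √(543² + 543²) ≈ 767.92, ∠D ≈ 45.00°
∠L = 50.04° − 45.00° = 5.04°

5.0°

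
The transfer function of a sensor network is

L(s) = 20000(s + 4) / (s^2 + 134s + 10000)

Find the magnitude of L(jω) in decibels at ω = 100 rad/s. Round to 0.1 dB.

43.5 dB

At s = jω = j100:
zero (s+4): 4 + j100 → |·| = √(4²+100²) = √10016 ≈ 100.08, ∠ = arctan(100/4) ≈ 87.71°
quadratic: (j100)² + 134·j100 + 10000 = 0 + j13400 → |·| ≈ 13400, ∠ ≈ 90.00°
|L| = 20000 · 100.08 / 13400 ≈ 149.37
Gain = 20 log₁₀(149.37) ≈ 43.49 dB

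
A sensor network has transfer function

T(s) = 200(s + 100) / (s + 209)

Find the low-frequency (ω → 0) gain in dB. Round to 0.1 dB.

39.6 dB

T(0) = 200·100 / (209) ≈ 95.694
20 log₁₀(95.694) ≈ 39.62 dB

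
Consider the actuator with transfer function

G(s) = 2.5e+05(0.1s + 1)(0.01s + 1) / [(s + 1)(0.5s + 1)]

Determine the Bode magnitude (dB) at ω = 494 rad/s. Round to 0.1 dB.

At ω = 494 rad/s:
zero (1 + j494·0.1) = 1 + j49.4 → |·| ≈ 49.41, ∠ ≈ 88.84°
zero (1 + j494·0.01) = 1 + j4.94 → |·| ≈ 5.0402, ∠ ≈ 78.56°
pole (1 + j494·1) = 1 + j494 → |·| ≈ 494, ∠ ≈ 89.88°
pole (1 + j494·0.5) = 1 + j247 → |·| ≈ 247, ∠ ≈ 89.77°
|G| = 2.5e+05 · 49.41 · 5.0402 / (494 · 247) ≈ 510.24
Gain = 20 log₁₀(510.24) ≈ 54.16 dB

54.2 dB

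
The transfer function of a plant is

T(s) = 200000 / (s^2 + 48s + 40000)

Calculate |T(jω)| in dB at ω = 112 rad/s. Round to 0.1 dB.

At s = jω = j112:
quadratic: (j112)² + 48·j112 + 40000 = 27456 + j5376 → |·| ≈ 27977, ∠ ≈ 11.08°
|T| = 200000 / 27977 ≈ 7.1487
Gain = 20 log₁₀(7.1487) ≈ 17.08 dB

17.1 dB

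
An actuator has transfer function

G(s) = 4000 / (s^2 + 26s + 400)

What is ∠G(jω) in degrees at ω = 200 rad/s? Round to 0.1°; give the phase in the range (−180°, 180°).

-172.5°

At s = jω = j200:
quadratic: (j200)² + 26·j200 + 400 = -39600 + j5200 → |·| ≈ 39940, ∠ ≈ 172.52°
∠G = 0.00° − 172.52° = -172.52°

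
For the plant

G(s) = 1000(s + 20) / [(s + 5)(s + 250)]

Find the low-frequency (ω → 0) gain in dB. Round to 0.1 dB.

G(0) = 1000·20 / (5·250) = 16
20 log₁₀(16) ≈ 24.08 dB

24.1 dB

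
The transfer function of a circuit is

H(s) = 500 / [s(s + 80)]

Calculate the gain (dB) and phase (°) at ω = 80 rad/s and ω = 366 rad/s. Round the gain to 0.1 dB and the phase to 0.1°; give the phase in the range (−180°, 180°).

At s = jω = j80:
pole (s+80): 80 + j80 → |·| = √(80²+80²) = √12800 ≈ 113.14, ∠ = arctan(80/80) ≈ 45.00°
pole at origin: |s| = 80, ∠ = 90.00° (in denominator)
|H| = 500 / 9051.2 ≈ 0.055241
Gain = 20 log₁₀(0.055241) ≈ -25.15 dB
∠H = 0.00° − 135.00° = -135.00°

At s = jω = j366:
pole (s+80): 80 + j366 → |·| = √(80²+366²) = √140356 ≈ 374.64, ∠ = arctan(366/80) ≈ 77.67°
pole at origin: |s| = 366, ∠ = 90.00° (in denominator)
|H| = 500 / 1.3712e+05 ≈ 0.0036464
Gain = 20 log₁₀(0.0036464) ≈ -48.76 dB
∠H = 0.00° − 167.67° = -167.67°

ω = 80: -25.2 dB, -135.0°; ω = 366: -48.8 dB, -167.7°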